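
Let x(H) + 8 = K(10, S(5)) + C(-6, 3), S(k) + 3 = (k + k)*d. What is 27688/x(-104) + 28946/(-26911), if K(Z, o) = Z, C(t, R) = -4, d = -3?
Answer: -372584830/26911 ≈ -13845.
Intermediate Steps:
S(k) = -3 - 6*k (S(k) = -3 + (k + k)*(-3) = -3 + (2*k)*(-3) = -3 - 6*k)
x(H) = -2 (x(H) = -8 + (10 - 4) = -8 + 6 = -2)
27688/x(-104) + 28946/(-26911) = 27688/(-2) + 28946/(-26911) = 27688*(-½) + 28946*(-1/26911) = -13844 - 28946/26911 = -372584830/26911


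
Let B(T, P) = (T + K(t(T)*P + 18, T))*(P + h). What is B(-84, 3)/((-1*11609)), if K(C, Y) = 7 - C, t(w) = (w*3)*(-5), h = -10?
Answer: -27125/11609 ≈ -2.3365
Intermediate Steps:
t(w) = -15*w (t(w) = (3*w)*(-5) = -15*w)
B(T, P) = (-10 + P)*(-11 + T + 15*P*T) (B(T, P) = (T + (7 - ((-15*T)*P + 18)))*(P - 10) = (T + (7 - (-15*P*T + 18)))*(-10 + P) = (T + (7 - (18 - 15*P*T)))*(-10 + P) = (T + (7 + (-18 + 15*P*T)))*(-10 + P) = (T + (-11 + 15*P*T))*(-10 + P) = (-11 + T + 15*P*T)*(-10 + P) = (-10 + P)*(-11 + T + 15*P*T))
B(-84, 3)/((-1*11609)) = (110 - 10*(-84) + 3*(-11 + 15*3*(-84)) - 149*3*(-84))/((-1*11609)) = (110 + 840 + 3*(-11 - 3780) + 37548)/(-11609) = (110 + 840 + 3*(-3791) + 37548)*(-1/11609) = (110 + 840 - 11373 + 37548)*(-1/11609) = 27125*(-1/11609) = -27125/11609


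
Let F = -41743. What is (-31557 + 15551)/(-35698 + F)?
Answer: 16006/77441 ≈ 0.20669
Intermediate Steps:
(-31557 + 15551)/(-35698 + F) = (-31557 + 15551)/(-35698 - 41743) = -16006/(-77441) = -16006*(-1/77441) = 16006/77441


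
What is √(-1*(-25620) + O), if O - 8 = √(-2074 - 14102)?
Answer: 2*√(6407 + I*√1011) ≈ 160.09 + 0.39723*I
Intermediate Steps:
O = 8 + 4*I*√1011 (O = 8 + √(-2074 - 14102) = 8 + √(-16176) = 8 + 4*I*√1011 ≈ 8.0 + 127.18*I)
√(-1*(-25620) + O) = √(-1*(-25620) + (8 + 4*I*√1011)) = √(25620 + (8 + 4*I*√1011)) = √(25628 + 4*I*√1011)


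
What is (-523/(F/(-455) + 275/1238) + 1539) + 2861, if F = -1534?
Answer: 662458010/155709 ≈ 4254.5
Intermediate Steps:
(-523/(F/(-455) + 275/1238) + 1539) + 2861 = (-523/(-1534/(-455) + 275/1238) + 1539) + 2861 = (-523/(-1534*(-1/455) + 275*(1/1238)) + 1539) + 2861 = (-523/(118/35 + 275/1238) + 1539) + 2861 = (-523/155709/43330 + 1539) + 2861 = (-523*43330/155709 + 1539) + 2861 = (-22661590/155709 + 1539) + 2861 = 216974561/155709 + 2861 = 662458010/155709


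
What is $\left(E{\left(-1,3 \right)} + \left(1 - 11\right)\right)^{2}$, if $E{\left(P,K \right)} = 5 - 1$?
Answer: $36$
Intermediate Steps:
$E{\left(P,K \right)} = 4$ ($E{\left(P,K \right)} = 5 - 1 = 4$)
$\left(E{\left(-1,3 \right)} + \left(1 - 11\right)\right)^{2} = \left(4 + \left(1 - 11\right)\right)^{2} = \left(4 - 10\right)^{2} = \left(-6\right)^{2} = 36$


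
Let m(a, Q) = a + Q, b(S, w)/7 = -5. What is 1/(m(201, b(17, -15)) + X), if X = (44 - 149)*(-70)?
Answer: 1/7516 ≈ 0.00013305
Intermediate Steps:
b(S, w) = -35 (b(S, w) = 7*(-5) = -35)
X = 7350 (X = -105*(-70) = 7350)
m(a, Q) = Q + a
1/(m(201, b(17, -15)) + X) = 1/((-35 + 201) + 7350) = 1/(166 + 7350) = 1/7516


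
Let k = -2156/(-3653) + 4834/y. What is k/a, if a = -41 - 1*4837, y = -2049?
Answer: 6620479/18255907683 ≈ 0.00036265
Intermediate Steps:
k = -13240958/7484997 (k = -2156/(-3653) + 4834/(-2049) = -2156*(-1/3653) + 4834*(-1/2049) = 2156/3653 - 4834/2049 = -13240958/7484997 ≈ -1.7690)
a = -4878 (a = -41 - 4837 = -4878)
k/a = -13240958/7484997/(-4878) = -13240958/7484997*(-1/4878) = 6620479/18255907683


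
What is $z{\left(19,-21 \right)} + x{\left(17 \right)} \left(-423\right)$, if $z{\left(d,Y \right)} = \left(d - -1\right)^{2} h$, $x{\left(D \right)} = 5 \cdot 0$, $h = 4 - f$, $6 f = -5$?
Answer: $\frac{5800}{3} \approx 1933.3$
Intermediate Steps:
$f = - \frac{5}{6}$ ($f = \frac{1}{6} \left(-5\right) = - \frac{5}{6} \approx -0.83333$)
$h = \frac{29}{6}$ ($h = 4 - - \frac{5}{6} = 4 + \frac{5}{6} = \frac{29}{6} \approx 4.8333$)
$x{\left(D \right)} = 0$
$z{\left(d,Y \right)} = \frac{29 \left(1 + d\right)^{2}}{6}$ ($z{\left(d,Y \right)} = \left(d - -1\right)^{2} \cdot \frac{29}{6} = \left(d + \left(-2 + 3\right)\right)^{2} \cdot \frac{29}{6} = \left(d + 1\right)^{2} \cdot \frac{29}{6} = \left(1 + d\right)^{2} \cdot \frac{29}{6} = \frac{29 \left(1 + d\right)^{2}}{6}$)
$z{\left(19,-21 \right)} + x{\left(17 \right)} \left(-423\right) = \frac{29 \left(1 + 19\right)^{2}}{6} + 0 \left(-423\right) = \frac{29 \cdot 20^{2}}{6} + 0 = \frac{29}{6} \cdot 400 + 0 = \frac{5800}{3} + 0 = \frac{5800}{3}$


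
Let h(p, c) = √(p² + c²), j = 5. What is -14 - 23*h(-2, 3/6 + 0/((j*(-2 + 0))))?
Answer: -14 - 23*√17/2 ≈ -61.416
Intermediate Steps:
h(p, c) = √(c² + p²)
-14 - 23*h(-2, 3/6 + 0/((j*(-2 + 0)))) = -14 - 23*√((3/6 + 0/((5*(-2 + 0))))² + (-2)²) = -14 - 23*√((3*(⅙) + 0/((5*(-2))))² + 4) = -14 - 23*√((½ + 0/(-10))² + 4) = -14 - 23*√((½ + 0*(-⅒))² + 4) = -14 - 23*√((½ + 0)² + 4) = -14 - 23*√((½)² + 4) = -14 - 23*√(¼ + 4) = -14 - 23*√17/2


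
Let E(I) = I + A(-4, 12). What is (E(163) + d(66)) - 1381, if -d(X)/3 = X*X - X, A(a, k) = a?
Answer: -14092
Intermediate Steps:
d(X) = -3*X² + 3*X (d(X) = -3*(X*X - X) = -3*(X² - X) = -3*X² + 3*X)
E(I) = -4 + I (E(I) = I - 4 = -4 + I)
(E(163) + d(66)) - 1381 = ((-4 + 163) + 3*66*(1 - 1*66)) - 1381 = (159 + 3*66*(1 - 66)) - 1381 = (159 + 3*66*(-65)) - 1381 = (159 - 12870) - 1381 = -12711 - 1381 = -14092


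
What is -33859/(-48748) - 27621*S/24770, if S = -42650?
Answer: 820396007909/17249828 ≈ 47560.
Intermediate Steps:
-33859/(-48748) - 27621*S/24770 = -33859/(-48748) - 27621/(24770/(-42650)) = -33859*(-1/48748) - 27621/(24770*(-1/42650)) = 4837/6964 - 27621/(-2477/4265) = 4837/6964 - 27621*(-4265/2477) = 4837/6964 + 117803565/2477 = 820396007909/17249828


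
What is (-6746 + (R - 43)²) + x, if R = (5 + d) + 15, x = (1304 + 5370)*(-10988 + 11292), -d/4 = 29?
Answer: 2041471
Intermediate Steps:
d = -116 (d = -4*29 = -116)
x = 2028896 (x = 6674*304 = 2028896)
R = -96 (R = (5 - 116) + 15 = -111 + 15 = -96)
(-6746 + (R - 43)²) + x = (-6746 + (-96 - 43)²) + 2028896 = (-6746 + (-139)²) + 2028896 = (-6746 + 19321) + 2028896 = 12575 + 2028896 = 2041471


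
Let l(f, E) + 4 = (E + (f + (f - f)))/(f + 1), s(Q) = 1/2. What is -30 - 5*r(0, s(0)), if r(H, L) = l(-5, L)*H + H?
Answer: -30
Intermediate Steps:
s(Q) = 1/2 (s(Q) = 1*(1/2) = 1/2)
l(f, E) = -4 + (E + f)/(1 + f) (l(f, E) = -4 + (E + (f + (f - f)))/(f + 1) = -4 + (E + (f + 0))/(1 + f) = -4 + (E + f)/(1 + f))
r(H, L) = H + H*(-11/4 - L/4) (r(H, L) = ((-4 + L - 3*(-5))/(1 - 5))*H + H = ((-4 + L + 15)/(-4))*H + H = (-(11 + L)/4)*H + H = (-11/4 - L/4)*H + H = H*(-11/4 - L/4) + H = H + H*(-11/4 - L/4))
-30 - 5*r(0, s(0)) = -30 - 5*0*(-7 - 1*1/2)/4 = -30 - 5*0*(-7 - 1/2)/4 = -30 - 5*0*(-15)/(4*2) = -30 - 5*0 = -30 + 0 = -30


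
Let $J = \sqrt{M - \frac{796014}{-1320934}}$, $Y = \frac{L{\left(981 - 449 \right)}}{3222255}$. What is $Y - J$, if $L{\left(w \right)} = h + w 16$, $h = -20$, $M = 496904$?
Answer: $\frac{8492}{3222255} - \frac{35 \sqrt{176945359299221}}{660467} \approx -704.91$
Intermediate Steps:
$L{\left(w \right)} = -20 + 16 w$ ($L{\left(w \right)} = -20 + w 16 = -20 + 16 w$)
$Y = \frac{8492}{3222255}$ ($Y = \frac{-20 + 16 \left(981 - 449\right)}{3222255} = \left(-20 + 16 \left(981 - 449\right)\right) \frac{1}{3222255} = \left(-20 + 16 \cdot 532\right) \frac{1}{3222255} = \left(-20 + 8512\right) \frac{1}{3222255} = 8492 \cdot \frac{1}{3222255} = \frac{8492}{3222255} \approx 0.0026354$)
$J = \frac{35 \sqrt{176945359299221}}{660467}$ ($J = \sqrt{496904 - \frac{796014}{-1320934}} = \sqrt{496904 - - \frac{398007}{660467}} = \sqrt{496904 + \frac{398007}{660467}} = \sqrt{\frac{328189092175}{660467}} = \frac{35 \sqrt{176945359299221}}{660467} \approx 704.92$)
$Y - J = \frac{8492}{3222255} - \frac{35 \sqrt{176945359299221}}{660467}$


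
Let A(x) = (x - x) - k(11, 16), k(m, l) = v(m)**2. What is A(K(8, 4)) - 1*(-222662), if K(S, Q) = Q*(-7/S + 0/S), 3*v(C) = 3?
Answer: 222661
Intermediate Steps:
v(C) = 1 (v(C) = (1/3)*3 = 1)
k(m, l) = 1 (k(m, l) = 1**2 = 1)
K(S, Q) = -7*Q/S (K(S, Q) = Q*(-7/S + 0) = Q*(-7/S) = -7*Q/S)
A(x) = -1 (A(x) = (x - x) - 1*1 = 0 - 1 = -1)
A(K(8, 4)) - 1*(-222662) = -1 - 1*(-222662) = -1 + 222662 = 222661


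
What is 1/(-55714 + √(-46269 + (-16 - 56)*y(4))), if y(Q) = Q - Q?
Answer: -55714/3104096065 - 3*I*√5141/3104096065 ≈ -1.7949e-5 - 6.9296e-8*I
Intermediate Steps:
y(Q) = 0
1/(-55714 + √(-46269 + (-16 - 56)*y(4))) = 1/(-55714 + √(-46269 + (-16 - 56)*0)) = 1/(-55714 + √(-46269 - 72*0)) = 1/(-55714 + √(-46269 + 0)) = 1/(-55714 + √(-46269)) = 1/(-55714 + 3*I*√5141)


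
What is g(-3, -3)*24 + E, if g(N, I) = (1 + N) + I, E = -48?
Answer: -168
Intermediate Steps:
g(N, I) = 1 + I + N
g(-3, -3)*24 + E = (1 - 3 - 3)*24 - 48 = -5*24 - 48 = -120 - 48 = -168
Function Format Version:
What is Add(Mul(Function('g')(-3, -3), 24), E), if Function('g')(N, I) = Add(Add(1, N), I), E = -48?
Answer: -168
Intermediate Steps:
Function('g')(N, I) = Add(1, I, N)
Add(Mul(Function('g')(-3, -3), 24), E) = Add(Mul(Add(1, -3, -3), 24), -48) = Add(Mul(-5, 24), -48) = Add(-120, -48) = -168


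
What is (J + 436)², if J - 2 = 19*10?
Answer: 394384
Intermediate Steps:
J = 192 (J = 2 + 19*10 = 2 + 190 = 192)
(J + 436)² = (192 + 436)² = 628² = 394384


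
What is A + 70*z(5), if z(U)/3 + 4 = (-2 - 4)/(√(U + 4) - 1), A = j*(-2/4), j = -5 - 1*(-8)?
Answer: -2943/2 ≈ -1471.5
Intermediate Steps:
j = 3 (j = -5 + 8 = 3)
A = -3/2 (A = 3*(-2/4) = 3*(-2*¼) = 3*(-½) = -3/2 ≈ -1.5000)
z(U) = -12 - 18/(-1 + √(4 + U)) (z(U) = -12 + 3*((-2 - 4)/(√(U + 4) - 1)) = -12 + 3*(-6/(√(4 + U) - 1)) = -12 + 3*(-6/(-1 + √(4 + U))) = -12 - 18/(-1 + √(4 + U)))
A + 70*z(5) = -3/2 + 70*(6*(-1 - 2*√(4 + 5))/(-1 + √(4 + 5))) = -3/2 + 70*(6*(-1 - 2*√9)/(-1 + √9)) = -3/2 + 70*(6*(-1 - 2*3)/(-1 + 3)) = -3/2 + 70*(6*(-1 - 6)/2) = -3/2 + 70*(6*(½)*(-7)) = -3/2 + 70*(-21) = -3/2 - 1470 = -2943/2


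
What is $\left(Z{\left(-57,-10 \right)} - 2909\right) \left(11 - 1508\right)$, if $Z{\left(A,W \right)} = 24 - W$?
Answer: $4303875$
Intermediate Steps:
$\left(Z{\left(-57,-10 \right)} - 2909\right) \left(11 - 1508\right) = \left(\left(24 - -10\right) - 2909\right) \left(11 - 1508\right) = \left(\left(24 + 10\right) - 2909\right) \left(-1497\right) = \left(34 - 2909\right) \left(-1497\right) = \left(-2875\right) \left(-1497\right) = 4303875$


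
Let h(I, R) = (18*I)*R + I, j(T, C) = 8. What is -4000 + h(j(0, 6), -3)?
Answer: -4424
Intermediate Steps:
h(I, R) = I + 18*I*R (h(I, R) = 18*I*R + I = I + 18*I*R)
-4000 + h(j(0, 6), -3) = -4000 + 8*(1 + 18*(-3)) = -4000 + 8*(1 - 54) = -4000 + 8*(-53) = -4000 - 424 = -4424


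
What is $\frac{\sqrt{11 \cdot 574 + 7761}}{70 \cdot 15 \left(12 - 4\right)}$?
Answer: $\frac{\sqrt{563}}{1680} \approx 0.014124$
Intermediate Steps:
$\frac{\sqrt{11 \cdot 574 + 7761}}{70 \cdot 15 \left(12 - 4\right)} = \frac{\sqrt{6314 + 7761}}{70 \cdot 15 \cdot 8} = \frac{\sqrt{14075}}{70 \cdot 120} = \frac{5 \sqrt{563}}{8400} = 5 \sqrt{563} \cdot \frac{1}{8400} = \frac{\sqrt{563}}{1680}$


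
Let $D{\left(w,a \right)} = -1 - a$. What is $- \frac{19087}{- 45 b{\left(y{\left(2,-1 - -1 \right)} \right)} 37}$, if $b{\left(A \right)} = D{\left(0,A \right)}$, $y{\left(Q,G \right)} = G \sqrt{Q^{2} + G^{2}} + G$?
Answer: $- \frac{19087}{1665} \approx -11.464$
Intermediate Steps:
$y{\left(Q,G \right)} = G + G \sqrt{G^{2} + Q^{2}}$ ($y{\left(Q,G \right)} = G \sqrt{G^{2} + Q^{2}} + G = G + G \sqrt{G^{2} + Q^{2}}$)
$b{\left(A \right)} = -1 - A$
$- \frac{19087}{- 45 b{\left(y{\left(2,-1 - -1 \right)} \right)} 37} = - \frac{19087}{- 45 \left(-1 - \left(-1 - -1\right) \left(1 + \sqrt{\left(-1 - -1\right)^{2} + 2^{2}}\right)\right) 37} = - \frac{19087}{- 45 \left(-1 - \left(-1 + 1\right) \left(1 + \sqrt{\left(-1 + 1\right)^{2} + 4}\right)\right) 37} = - \frac{19087}{- 45 \left(-1 - 0 \left(1 + \sqrt{0^{2} + 4}\right)\right) 37} = - \frac{19087}{- 45 \left(-1 - 0 \left(1 + \sqrt{0 + 4}\right)\right) 37} = - \frac{19087}{- 45 \left(-1 - 0 \left(1 + \sqrt{4}\right)\right) 37} = - \frac{19087}{- 45 \left(-1 - 0 \left(1 + 2\right)\right) 37} = - \frac{19087}{- 45 \left(-1 - 0 \cdot 3\right) 37} = - \frac{19087}{- 45 \left(-1 - 0\right) 37} = - \frac{19087}{- 45 \left(-1 + 0\right) 37} = - \frac{19087}{\left(-45\right) \left(-1\right) 37} = - \frac{19087}{45 \cdot 37} = - \frac{19087}{1665}$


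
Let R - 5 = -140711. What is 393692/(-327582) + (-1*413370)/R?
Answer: 2222715133/1280354247 ≈ 1.7360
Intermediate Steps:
R = -140706 (R = 5 - 140711 = -140706)
393692/(-327582) + (-1*413370)/R = 393692/(-327582) - 1*413370/(-140706) = 393692*(-1/327582) - 413370*(-1/140706) = -196846/163791 + 22965/7817 = 2222715133/1280354247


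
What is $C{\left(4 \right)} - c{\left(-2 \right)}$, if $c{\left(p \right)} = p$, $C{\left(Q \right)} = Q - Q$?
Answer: $2$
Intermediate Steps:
$C{\left(Q \right)} = 0$
$C{\left(4 \right)} - c{\left(-2 \right)} = 0 - -2 = 0 + 2 = 2$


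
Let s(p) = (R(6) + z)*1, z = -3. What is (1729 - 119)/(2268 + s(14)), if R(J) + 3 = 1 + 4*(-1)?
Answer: 1610/2259 ≈ 0.71270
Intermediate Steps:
R(J) = -6 (R(J) = -3 + (1 + 4*(-1)) = -3 + (1 - 4) = -3 - 3 = -6)
s(p) = -9 (s(p) = (-6 - 3)*1 = -9*1 = -9)
(1729 - 119)/(2268 + s(14)) = (1729 - 119)/(2268 - 9) = 1610/2259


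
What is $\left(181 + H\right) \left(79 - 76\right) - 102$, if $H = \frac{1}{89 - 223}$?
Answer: $\frac{59091}{134} \approx 440.98$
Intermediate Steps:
$H = - \frac{1}{134}$ ($H = \frac{1}{-134} = - \frac{1}{134} \approx -0.0074627$)
$\left(181 + H\right) \left(79 - 76\right) - 102 = \left(181 - \frac{1}{134}\right) \left(79 - 76\right) - 102 = \frac{24253}{134} \cdot 3 - 102 = \frac{72759}{134} - 102 = \frac{59091}{134}$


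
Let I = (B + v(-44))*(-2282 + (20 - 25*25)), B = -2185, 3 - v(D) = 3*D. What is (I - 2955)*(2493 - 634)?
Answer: 10996719305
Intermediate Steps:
v(D) = 3 - 3*D
I = 5918350 (I = (-2185 + (3 - 3*(-44)))*(-2282 + (20 - 25*25)) = (-2185 + (3 + 132))*(-2282 + (20 - 625)) = (-2185 + 135)*(-2282 - 605) = -2050*(-2887) = 5918350)
(I - 2955)*(2493 - 634) = (5918350 - 2955)*(2493 - 634) = 5915395*1859 = 10996719305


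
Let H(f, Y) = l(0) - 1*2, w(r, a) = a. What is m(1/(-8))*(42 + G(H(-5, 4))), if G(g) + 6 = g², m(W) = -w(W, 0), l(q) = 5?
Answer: 0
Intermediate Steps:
H(f, Y) = 3 (H(f, Y) = 5 - 1*2 = 5 - 2 = 3)
m(W) = 0 (m(W) = -1*0 = 0)
G(g) = -6 + g²
m(1/(-8))*(42 + G(H(-5, 4))) = 0*(42 + (-6 + 3²)) = 0*(42 + (-6 + 9)) = 0*(42 + 3) = 0*45 = 0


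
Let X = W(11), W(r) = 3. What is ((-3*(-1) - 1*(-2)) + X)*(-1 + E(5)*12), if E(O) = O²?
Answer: 2392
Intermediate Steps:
X = 3
((-3*(-1) - 1*(-2)) + X)*(-1 + E(5)*12) = ((-3*(-1) - 1*(-2)) + 3)*(-1 + 5²*12) = ((3 + 2) + 3)*(-1 + 25*12) = (5 + 3)*(-1 + 300) = 8*299 = 2392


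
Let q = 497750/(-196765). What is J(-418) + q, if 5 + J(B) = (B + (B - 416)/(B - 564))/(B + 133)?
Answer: -33404518712/5506862055 ≈ -6.0660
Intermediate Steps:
q = -99550/39353 (q = 497750*(-1/196765) = -99550/39353 ≈ -2.5297)
J(B) = -5 + (B + (-416 + B)/(-564 + B))/(133 + B) (J(B) = -5 + (B + (B - 416)/(B - 564))/(B + 133) = -5 + (B + (-416 + B)/(-564 + B))/(133 + B))
J(-418) + q = 4*(-93661 + (-418)**2 - 398*(-418))/(75012 - 1*(-418)**2 + 431*(-418)) - 99550/39353 = 4*(-93661 + 174724 + 166364)/(75012 - 1*174724 - 180158) - 99550/39353 = 4*247427/(75012 - 174724 - 180158) - 99550/39353 = 4*247427/(-279870) - 99550/39353 = 4*(-1/279870)*247427 - 99550/39353 = -494854/139935 - 99550/39353 = -33404518712/5506862055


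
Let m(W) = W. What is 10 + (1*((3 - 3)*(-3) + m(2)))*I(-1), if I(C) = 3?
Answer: 16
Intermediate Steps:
10 + (1*((3 - 3)*(-3) + m(2)))*I(-1) = 10 + (1*((3 - 3)*(-3) + 2))*3 = 10 + (1*(0*(-3) + 2))*3 = 10 + (1*(0 + 2))*3 = 10 + (1*2)*3 = 10 + 2*3 = 10 + 6 = 16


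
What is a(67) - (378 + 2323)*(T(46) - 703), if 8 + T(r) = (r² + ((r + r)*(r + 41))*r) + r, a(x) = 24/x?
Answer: -66891737021/67 ≈ -9.9838e+8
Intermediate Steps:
T(r) = -8 + r + r² + 2*r²*(41 + r) (T(r) = -8 + ((r² + ((r + r)*(r + 41))*r) + r) = -8 + ((r² + ((2*r)*(41 + r))*r) + r) = -8 + ((r² + (2*r*(41 + r))*r) + r) = -8 + ((r² + 2*r²*(41 + r)) + r) = -8 + (r + r² + 2*r²*(41 + r)) = -8 + r + r² + 2*r²*(41 + r))
a(67) - (378 + 2323)*(T(46) - 703) = 24/67 - (378 + 2323)*((-8 + 46 + 2*46³ + 83*46²) - 703) = 24*(1/67) - 2701*((-8 + 46 + 2*97336 + 83*2116) - 703) = 24/67 - 2701*((-8 + 46 + 194672 + 175628) - 703) = 24/67 - 2701*(370338 - 703) = 24/67 - 2701*369635 = 24/67 - 1*998384135 = 24/67 - 998384135 = -66891737021/67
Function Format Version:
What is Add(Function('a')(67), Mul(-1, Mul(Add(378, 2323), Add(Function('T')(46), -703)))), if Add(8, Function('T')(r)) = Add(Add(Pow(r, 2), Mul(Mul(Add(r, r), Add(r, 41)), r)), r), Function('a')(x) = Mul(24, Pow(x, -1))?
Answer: Rational(-66891737021, 67) ≈ -9.9838e+8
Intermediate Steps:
Function('T')(r) = Add(-8, r, Pow(r, 2), Mul(2, Pow(r, 2), Add(41, r))) (Function('T')(r) = Add(-8, Add(Add(Pow(r, 2), Mul(Mul(Add(r, r), Add(r, 41)), r)), r)) = Add(-8, Add(Add(Pow(r, 2), Mul(Mul(Mul(2, r), Add(41, r)), r)), r)) = Add(-8, Add(Add(Pow(r, 2), Mul(Mul(2, r, Add(41, r)), r)), r)) = Add(-8, Add(Add(Pow(r, 2), Mul(2, Pow(r, 2), Add(41, r))), r)) = Add(-8, Add(r, Pow(r, 2), Mul(2, Pow(r, 2), Add(41, r)))) = Add(-8, r, Pow(r, 2), Mul(2, Pow(r, 2), Add(41, r))))
Add(Function('a')(67), Mul(-1, Mul(Add(378, 2323), Add(Function('T')(46), -703)))) = Add(Mul(24, Pow(67, -1)), Mul(-1, Mul(Add(378, 2323), Add(Add(-8, 46, Mul(2, Pow(46, 3)), Mul(83, Pow(46, 2))), -703)))) = Add(Mul(24, Rational(1, 67)), Mul(-1, Mul(2701, Add(Add(-8, 46, Mul(2, 97336), Mul(83, 2116)), -703)))) = Add(Rational(24, 67), Mul(-1, Mul(2701, Add(Add(-8, 46, 194672, 175628), -703)))) = Add(Rational(24, 67), Mul(-1, Mul(2701, Add(370338, -703)))) = Add(Rational(24, 67), Mul(-1, Mul(2701, 369635))) = Add(Rational(24, 67), Mul(-1, 998384135)) = Add(Rational(24, 67), -998384135) = Rational(-66891737021, 67)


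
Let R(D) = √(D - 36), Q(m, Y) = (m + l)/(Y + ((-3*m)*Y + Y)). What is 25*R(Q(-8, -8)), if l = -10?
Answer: 75*I*√10790/52 ≈ 149.82*I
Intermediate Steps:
Q(m, Y) = (-10 + m)/(2*Y - 3*Y*m) (Q(m, Y) = (m - 10)/(Y + ((-3*m)*Y + Y)) = (-10 + m)/(Y + (-3*Y*m + Y)) = (-10 + m)/(Y + (Y - 3*Y*m)) = (-10 + m)/(2*Y - 3*Y*m))
R(D) = √(-36 + D)
25*R(Q(-8, -8)) = 25*√(-36 + (10 - 1*(-8))/((-8)*(-2 + 3*(-8)))) = 25*√(-36 - (10 + 8)/(8*(-2 - 24))) = 25*√(-36 - ⅛*18/(-26)) = 25*√(-36 - ⅛*(-1/26)*18) = 25*√(-36 + 9/104) = 25*√(-3735/104) = 25*(3*I*√10790/52) = 75*I*√10790/52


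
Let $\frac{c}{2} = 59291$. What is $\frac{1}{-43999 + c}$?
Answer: $\frac{1}{74583} \approx 1.3408 \cdot 10^{-5}$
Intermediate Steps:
$c = 118582$ ($c = 2 \cdot 59291 = 118582$)
$\frac{1}{-43999 + c} = \frac{1}{-43999 + 118582} = \frac{1}{74583}$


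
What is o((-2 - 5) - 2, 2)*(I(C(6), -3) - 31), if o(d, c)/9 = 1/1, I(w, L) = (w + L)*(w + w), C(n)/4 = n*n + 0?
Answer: 365193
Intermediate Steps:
C(n) = 4*n**2 (C(n) = 4*(n*n + 0) = 4*(n**2 + 0) = 4*n**2)
I(w, L) = 2*w*(L + w) (I(w, L) = (L + w)*(2*w) = 2*w*(L + w))
o(d, c) = 9 (o(d, c) = 9/1 = 9*1 = 9)
o((-2 - 5) - 2, 2)*(I(C(6), -3) - 31) = 9*(2*(4*6**2)*(-3 + 4*6**2) - 31) = 9*(2*(4*36)*(-3 + 4*36) - 31) = 9*(2*144*(-3 + 144) - 31) = 9*(2*144*141 - 31) = 9*(40608 - 31) = 9*40577 = 365193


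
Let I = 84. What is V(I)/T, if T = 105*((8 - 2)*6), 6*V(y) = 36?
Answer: 1/630 ≈ 0.0015873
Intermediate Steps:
V(y) = 6 (V(y) = (⅙)*36 = 6)
T = 3780 (T = 105*(6*6) = 105*36 = 3780)
V(I)/T = 6/3780 = 6*(1/3780) = 1/630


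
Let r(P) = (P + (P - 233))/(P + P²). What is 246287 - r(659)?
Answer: 21424013339/86988 ≈ 2.4629e+5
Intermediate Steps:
r(P) = (-233 + 2*P)/(P + P²) (r(P) = (P + (-233 + P))/(P + P²) = (-233 + 2*P)/(P + P²))
246287 - r(659) = 246287 - (-233 + 2*659)/(659*(1 + 659)) = 246287 - (-233 + 1318)/(659*660) = 246287 - 1085/(659*660) = 246287 - 1*217/86988 = 246287 - 217/86988 = 21424013339/86988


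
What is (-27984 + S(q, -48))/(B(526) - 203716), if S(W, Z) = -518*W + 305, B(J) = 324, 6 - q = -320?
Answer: 196547/203392 ≈ 0.96635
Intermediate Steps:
q = 326 (q = 6 - 1*(-320) = 6 + 320 = 326)
S(W, Z) = 305 - 518*W
(-27984 + S(q, -48))/(B(526) - 203716) = (-27984 + (305 - 518*326))/(324 - 203716) = (-27984 + (305 - 168868))/(-203392) = (-27984 - 168563)*(-1/203392) = -196547*(-1/203392) = 196547/203392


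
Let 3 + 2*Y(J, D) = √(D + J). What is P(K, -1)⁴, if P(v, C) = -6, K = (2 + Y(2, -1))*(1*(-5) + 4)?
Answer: 1296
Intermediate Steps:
Y(J, D) = -3/2 + √(D + J)/2
K = -1 (K = (2 + (-3/2 + √(-1 + 2)/2))*(1*(-5) + 4) = (2 + (-3/2 + √1/2))*(-5 + 4) = (2 + (-3/2 + (½)*1))*(-1) = (2 + (-3/2 + ½))*(-1) = (2 - 1)*(-1) = 1*(-1) = -1)
P(K, -1)⁴ = (-6)⁴ = 1296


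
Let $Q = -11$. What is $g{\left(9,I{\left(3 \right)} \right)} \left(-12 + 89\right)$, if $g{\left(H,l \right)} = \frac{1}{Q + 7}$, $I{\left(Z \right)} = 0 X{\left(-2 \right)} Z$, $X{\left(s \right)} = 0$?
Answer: $- \frac{77}{4} \approx -19.25$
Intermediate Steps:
$I{\left(Z \right)} = 0$ ($I{\left(Z \right)} = 0 \cdot 0 Z = 0 Z = 0$)
$g{\left(H,l \right)} = - \frac{1}{4}$ ($g{\left(H,l \right)} = \frac{1}{-11 + 7} = \frac{1}{-4} = - \frac{1}{4}$)
$g{\left(9,I{\left(3 \right)} \right)} \left(-12 + 89\right) = - \frac{-12 + 89}{4} = \left(- \frac{1}{4}\right) 77 = - \frac{77}{4}$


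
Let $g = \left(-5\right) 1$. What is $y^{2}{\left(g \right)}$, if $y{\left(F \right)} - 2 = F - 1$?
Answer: $16$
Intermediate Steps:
$g = -5$
$y{\left(F \right)} = 1 + F$ ($y{\left(F \right)} = 2 + \left(F - 1\right) = 2 + \left(-1 + F\right) = 1 + F$)
$y^{2}{\left(g \right)} = \left(1 - 5\right)^{2} = \left(-4\right)^{2} = 16$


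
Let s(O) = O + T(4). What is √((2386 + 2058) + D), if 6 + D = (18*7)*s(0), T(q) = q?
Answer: √4942 ≈ 70.299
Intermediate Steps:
s(O) = 4 + O (s(O) = O + 4 = 4 + O)
D = 498 (D = -6 + (18*7)*(4 + 0) = -6 + 126*4 = -6 + 504 = 498)
√((2386 + 2058) + D) = √((2386 + 2058) + 498) = √(4444 + 498) = √4942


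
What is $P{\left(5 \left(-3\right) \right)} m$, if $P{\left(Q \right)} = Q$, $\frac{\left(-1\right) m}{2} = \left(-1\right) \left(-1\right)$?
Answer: $30$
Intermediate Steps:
$m = -2$ ($m = - 2 \left(\left(-1\right) \left(-1\right)\right) = \left(-2\right) 1 = -2$)
$P{\left(5 \left(-3\right) \right)} m = 5 \left(-3\right) \left(-2\right) = \left(-15\right) \left(-2\right) = 30$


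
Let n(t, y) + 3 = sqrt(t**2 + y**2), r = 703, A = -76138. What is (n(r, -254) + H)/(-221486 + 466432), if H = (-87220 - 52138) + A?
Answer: -215499/244946 + 5*sqrt(22349)/244946 ≈ -0.87673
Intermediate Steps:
H = -215496 (H = (-87220 - 52138) - 76138 = -139358 - 76138 = -215496)
n(t, y) = -3 + sqrt(t**2 + y**2)
(n(r, -254) + H)/(-221486 + 466432) = ((-3 + sqrt(703**2 + (-254)**2)) - 215496)/(-221486 + 466432) = ((-3 + sqrt(494209 + 64516)) - 215496)/244946 = ((-3 + sqrt(558725)) - 215496)*(1/244946) = ((-3 + 5*sqrt(22349)) - 215496)*(1/244946) = (-215499 + 5*sqrt(22349))*(1/244946) = -215499/244946 + 5*sqrt(22349)/244946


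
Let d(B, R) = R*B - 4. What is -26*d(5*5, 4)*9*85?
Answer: -1909440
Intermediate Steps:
d(B, R) = -4 + B*R (d(B, R) = B*R - 4 = -4 + B*R)
-26*d(5*5, 4)*9*85 = -26*(-4 + (5*5)*4)*9*85 = -26*(-4 + 25*4)*9*85 = -26*(-4 + 100)*9*85 = -2496*9*85 = -26*864*85 = -22464*85 = -1909440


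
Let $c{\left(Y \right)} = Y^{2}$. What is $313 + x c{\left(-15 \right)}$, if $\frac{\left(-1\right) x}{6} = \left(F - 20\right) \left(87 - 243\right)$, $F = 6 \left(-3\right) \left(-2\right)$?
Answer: $3369913$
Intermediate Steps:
$F = 36$ ($F = \left(-18\right) \left(-2\right) = 36$)
$x = 14976$ ($x = - 6 \left(36 - 20\right) \left(87 - 243\right) = - 6 \cdot 16 \left(-156\right) = \left(-6\right) \left(-2496\right) = 14976$)
$313 + x c{\left(-15 \right)} = 313 + 14976 \left(-15\right)^{2} = 313 + 14976 \cdot 225 = 313 + 3369600 = 3369913$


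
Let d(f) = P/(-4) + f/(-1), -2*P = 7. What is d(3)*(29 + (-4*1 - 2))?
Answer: -391/8 ≈ -48.875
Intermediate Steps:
P = -7/2 (P = -½*7 = -7/2 ≈ -3.5000)
d(f) = 7/8 - f (d(f) = -7/2/(-4) + f/(-1) = -7/2*(-¼) + f*(-1) = 7/8 - f)
d(3)*(29 + (-4*1 - 2)) = (7/8 - 1*3)*(29 + (-4*1 - 2)) = (7/8 - 3)*(29 + (-4 - 2)) = -17*(29 - 6)/8 = -17/8*23 = -391/8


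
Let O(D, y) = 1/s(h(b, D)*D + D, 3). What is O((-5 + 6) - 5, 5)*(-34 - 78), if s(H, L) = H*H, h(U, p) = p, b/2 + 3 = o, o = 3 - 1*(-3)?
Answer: -7/9 ≈ -0.77778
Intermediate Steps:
o = 6 (o = 3 + 3 = 6)
b = 6 (b = -6 + 2*6 = -6 + 12 = 6)
s(H, L) = H²
O(D, y) = (D + D²)⁻² (O(D, y) = 1/((D*D + D)²) = 1/((D² + D)²) = 1/((D + D²)²) = (D + D²)⁻²)
O((-5 + 6) - 5, 5)*(-34 - 78) = (1/(((-5 + 6) - 5)²*(1 + ((-5 + 6) - 5))²))*(-34 - 78) = (1/((1 - 5)²*(1 + (1 - 5))²))*(-112) = (1/((-4)²*(1 - 4)²))*(-112) = ((1/16)/(-3)²)*(-112) = ((1/16)*(⅑))*(-112) = (1/144)*(-112) = -7/9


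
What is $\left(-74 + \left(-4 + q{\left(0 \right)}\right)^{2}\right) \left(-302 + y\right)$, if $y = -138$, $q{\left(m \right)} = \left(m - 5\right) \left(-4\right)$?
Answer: $-80080$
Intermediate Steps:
$q{\left(m \right)} = 20 - 4 m$ ($q{\left(m \right)} = \left(-5 + m\right) \left(-4\right) = 20 - 4 m$)
$\left(-74 + \left(-4 + q{\left(0 \right)}\right)^{2}\right) \left(-302 + y\right) = \left(-74 + \left(-4 + \left(20 - 0\right)\right)^{2}\right) \left(-302 - 138\right) = \left(-74 + \left(-4 + \left(20 + 0\right)\right)^{2}\right) \left(-440\right) = \left(-74 + \left(-4 + 20\right)^{2}\right) \left(-440\right) = \left(-74 + 16^{2}\right) \left(-440\right) = \left(-74 + 256\right) \left(-440\right) = 182 \left(-440\right) = -80080$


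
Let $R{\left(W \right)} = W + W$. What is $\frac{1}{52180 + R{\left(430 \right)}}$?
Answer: $\frac{1}{53040} \approx 1.8854 \cdot 10^{-5}$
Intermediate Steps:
$R{\left(W \right)} = 2 W$
$\frac{1}{52180 + R{\left(430 \right)}} = \frac{1}{52180 + 2 \cdot 430} = \frac{1}{52180 + 860} = \frac{1}{53040}$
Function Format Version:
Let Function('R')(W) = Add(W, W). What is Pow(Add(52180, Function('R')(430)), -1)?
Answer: Rational(1, 53040) ≈ 1.8854e-5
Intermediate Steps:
Function('R')(W) = Mul(2, W)
Pow(Add(52180, Function('R')(430)), -1) = Pow(Add(52180, Mul(2, 430)), -1) = Pow(Add(52180, 860), -1) = Pow(53040, -1) = Rational(1, 53040)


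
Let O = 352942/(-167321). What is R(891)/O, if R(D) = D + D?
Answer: -149083011/176471 ≈ -844.80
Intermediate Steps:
R(D) = 2*D
O = -352942/167321 (O = 352942*(-1/167321) = -352942/167321 ≈ -2.1094)
R(891)/O = (2*891)/(-352942/167321) = 1782*(-167321/352942) = -149083011/176471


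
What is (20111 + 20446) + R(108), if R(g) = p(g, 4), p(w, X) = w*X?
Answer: 40989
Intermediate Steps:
p(w, X) = X*w
R(g) = 4*g
(20111 + 20446) + R(108) = (20111 + 20446) + 4*108 = 40557 + 432 = 40989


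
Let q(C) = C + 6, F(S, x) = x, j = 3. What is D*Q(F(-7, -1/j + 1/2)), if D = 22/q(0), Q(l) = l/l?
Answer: 11/3 ≈ 3.6667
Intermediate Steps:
Q(l) = 1
q(C) = 6 + C
D = 11/3 (D = 22/(6 + 0) = 22/6 = 22*(⅙) = 11/3 ≈ 3.6667)
D*Q(F(-7, -1/j + 1/2)) = (11/3)*1 = 11/3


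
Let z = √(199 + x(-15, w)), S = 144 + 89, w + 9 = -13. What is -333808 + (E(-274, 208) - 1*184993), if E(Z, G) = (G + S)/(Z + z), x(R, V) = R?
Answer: -6475694221/12482 - 147*√46/12482 ≈ -5.1880e+5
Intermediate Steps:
w = -22 (w = -9 - 13 = -22)
S = 233
z = 2*√46 (z = √(199 - 15) = √184 = 2*√46 ≈ 13.565)
E(Z, G) = (233 + G)/(Z + 2*√46) (E(Z, G) = (G + 233)/(Z + 2*√46) = (233 + G)/(Z + 2*√46))
-333808 + (E(-274, 208) - 1*184993) = -333808 + ((233 + 208)/(-274 + 2*√46) - 1*184993) = -333808 + (441/(-274 + 2*√46) - 184993) = -333808 + (-184993 + 441/(-274 + 2*√46)) = -518801 + 441/(-274 + 2*√46)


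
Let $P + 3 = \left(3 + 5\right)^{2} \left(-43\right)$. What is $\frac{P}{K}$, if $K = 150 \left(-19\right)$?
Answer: $\frac{29}{30} \approx 0.96667$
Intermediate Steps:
$K = -2850$
$P = -2755$ ($P = -3 + \left(3 + 5\right)^{2} \left(-43\right) = -3 + 8^{2} \left(-43\right) = -3 + 64 \left(-43\right) = -3 - 2752 = -2755$)
$\frac{P}{K} = - \frac{2755}{-2850} = \left(-2755\right) \left(- \frac{1}{2850}\right) = \frac{29}{30}$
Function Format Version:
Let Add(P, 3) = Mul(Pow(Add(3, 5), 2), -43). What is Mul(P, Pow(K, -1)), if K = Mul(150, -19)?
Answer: Rational(29, 30) ≈ 0.96667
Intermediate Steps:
K = -2850
P = -2755 (P = Add(-3, Mul(Pow(Add(3, 5), 2), -43)) = Add(-3, Mul(Pow(8, 2), -43)) = Add(-3, Mul(64, -43)) = Add(-3, -2752) = -2755)
Mul(P, Pow(K, -1)) = Mul(-2755, Pow(-2850, -1)) = Mul(-2755, Rational(-1, 2850)) = Rational(29, 30)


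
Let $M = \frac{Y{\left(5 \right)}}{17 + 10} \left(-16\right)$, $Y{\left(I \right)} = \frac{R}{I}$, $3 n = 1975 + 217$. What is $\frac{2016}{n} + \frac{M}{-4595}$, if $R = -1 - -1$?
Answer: $\frac{378}{137} \approx 2.7591$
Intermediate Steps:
$n = \frac{2192}{3}$ ($n = \frac{1975 + 217}{3} = \frac{1}{3} \cdot 2192 = \frac{2192}{3} \approx 730.67$)
$R = 0$ ($R = -1 + 1 = 0$)
$Y{\left(I \right)} = 0$ ($Y{\left(I \right)} = \frac{0}{I} = 0$)
$M = 0$ ($M = \frac{1}{17 + 10} \cdot 0 \left(-16\right) = \frac{1}{27} \cdot 0 \left(-16\right) = 0 \left(-16\right) = 0$)
$\frac{2016}{n} + \frac{M}{-4595} = \frac{2016}{\frac{2192}{3}} + \frac{0}{-4595} = 2016 \cdot \frac{3}{2192} + 0 \left(- \frac{1}{4595}\right) = \frac{378}{137} + 0 = \frac{378}{137}$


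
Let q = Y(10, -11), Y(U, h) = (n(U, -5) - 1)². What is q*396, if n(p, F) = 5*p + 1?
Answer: 990000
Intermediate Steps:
n(p, F) = 1 + 5*p
Y(U, h) = 25*U² (Y(U, h) = ((1 + 5*U) - 1)² = (5*U)² = 25*U²)
q = 2500 (q = 25*10² = 25*100 = 2500)
q*396 = 2500*396 = 990000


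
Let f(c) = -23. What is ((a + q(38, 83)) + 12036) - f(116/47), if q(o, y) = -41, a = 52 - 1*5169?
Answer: 6901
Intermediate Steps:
a = -5117 (a = 52 - 5169 = -5117)
((a + q(38, 83)) + 12036) - f(116/47) = ((-5117 - 41) + 12036) - 1*(-23) = (-5158 + 12036) + 23 = 6878 + 23 = 6901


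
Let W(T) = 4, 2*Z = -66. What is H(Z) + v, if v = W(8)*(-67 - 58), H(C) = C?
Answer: -533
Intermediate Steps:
Z = -33 (Z = (½)*(-66) = -33)
v = -500 (v = 4*(-67 - 58) = 4*(-125) = -500)
H(Z) + v = -33 - 500 = -533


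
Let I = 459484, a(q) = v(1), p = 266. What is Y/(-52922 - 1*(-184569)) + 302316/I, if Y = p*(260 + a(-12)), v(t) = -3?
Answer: 17802559915/15122422537 ≈ 1.1772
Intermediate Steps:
a(q) = -3
Y = 68362 (Y = 266*(260 - 3) = 266*257 = 68362)
Y/(-52922 - 1*(-184569)) + 302316/I = 68362/(-52922 - 1*(-184569)) + 302316/459484 = 68362/(-52922 + 184569) + 302316*(1/459484) = 68362/131647 + 75579/114871 = 17802559915/15122422537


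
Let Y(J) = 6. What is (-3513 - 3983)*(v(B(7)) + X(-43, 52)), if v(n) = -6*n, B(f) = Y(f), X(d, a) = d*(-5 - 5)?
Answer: -2953424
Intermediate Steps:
X(d, a) = -10*d (X(d, a) = d*(-10) = -10*d)
B(f) = 6
(-3513 - 3983)*(v(B(7)) + X(-43, 52)) = (-3513 - 3983)*(-6*6 - 10*(-43)) = -7496*(-36 + 430) = -7496*394 = -2953424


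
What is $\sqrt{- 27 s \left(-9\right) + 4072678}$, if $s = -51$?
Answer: $\sqrt{4060285} \approx 2015.0$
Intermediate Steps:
$\sqrt{- 27 s \left(-9\right) + 4072678} = \sqrt{\left(-27\right) \left(-51\right) \left(-9\right) + 4072678} = \sqrt{1377 \left(-9\right) + 4072678} = \sqrt{-12393 + 4072678} = \sqrt{4060285}$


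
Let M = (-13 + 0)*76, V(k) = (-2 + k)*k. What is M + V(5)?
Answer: -973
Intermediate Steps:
V(k) = k*(-2 + k)
M = -988 (M = -13*76 = -988)
M + V(5) = -988 + 5*(-2 + 5) = -988 + 5*3 = -988 + 15 = -973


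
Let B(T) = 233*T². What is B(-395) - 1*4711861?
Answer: 31641964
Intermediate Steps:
B(-395) - 1*4711861 = 233*(-395)² - 1*4711861 = 233*156025 - 4711861 = 36353825 - 4711861 = 31641964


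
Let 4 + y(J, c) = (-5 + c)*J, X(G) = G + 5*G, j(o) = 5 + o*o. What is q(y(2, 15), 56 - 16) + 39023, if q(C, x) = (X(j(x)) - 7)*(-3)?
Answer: 10154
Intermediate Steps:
j(o) = 5 + o**2
X(G) = 6*G
y(J, c) = -4 + J*(-5 + c) (y(J, c) = -4 + (-5 + c)*J = -4 + J*(-5 + c))
q(C, x) = -69 - 18*x**2 (q(C, x) = (6*(5 + x**2) - 7)*(-3) = ((30 + 6*x**2) - 7)*(-3) = (23 + 6*x**2)*(-3) = -69 - 18*x**2)
q(y(2, 15), 56 - 16) + 39023 = (-69 - 18*(56 - 16)**2) + 39023 = (-69 - 18*40**2) + 39023 = (-69 - 18*1600) + 39023 = (-69 - 28800) + 39023 = -28869 + 39023 = 10154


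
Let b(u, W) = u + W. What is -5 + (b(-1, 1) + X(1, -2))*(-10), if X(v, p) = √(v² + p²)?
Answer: -5 - 10*√5 ≈ -27.361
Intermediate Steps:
b(u, W) = W + u
X(v, p) = √(p² + v²)
-5 + (b(-1, 1) + X(1, -2))*(-10) = -5 + ((1 - 1) + √((-2)² + 1²))*(-10) = -5 + (0 + √(4 + 1))*(-10) = -5 + (0 + √5)*(-10) = -5 + √5*(-10) = -5 - 10*√5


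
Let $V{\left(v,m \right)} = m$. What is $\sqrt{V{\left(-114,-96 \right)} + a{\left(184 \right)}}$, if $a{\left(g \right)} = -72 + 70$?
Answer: $7 i \sqrt{2} \approx 9.8995 i$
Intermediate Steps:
$a{\left(g \right)} = -2$
$\sqrt{V{\left(-114,-96 \right)} + a{\left(184 \right)}} = \sqrt{-96 - 2} = \sqrt{-98} = 7 i \sqrt{2}$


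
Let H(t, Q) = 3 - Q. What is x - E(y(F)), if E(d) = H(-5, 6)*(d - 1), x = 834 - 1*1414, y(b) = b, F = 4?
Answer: -571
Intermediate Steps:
x = -580 (x = 834 - 1414 = -580)
E(d) = 3 - 3*d (E(d) = (3 - 1*6)*(d - 1) = (3 - 6)*(-1 + d) = -3*(-1 + d) = 3 - 3*d)
x - E(y(F)) = -580 - (3 - 3*4) = -580 - (3 - 12) = -580 - 1*(-9) = -580 + 9 = -571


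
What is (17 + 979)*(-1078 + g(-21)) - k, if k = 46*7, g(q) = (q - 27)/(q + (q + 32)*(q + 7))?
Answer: -187903942/175 ≈ -1.0737e+6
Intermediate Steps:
g(q) = (-27 + q)/(q + (7 + q)*(32 + q)) (g(q) = (-27 + q)/(q + (32 + q)*(7 + q)) = (-27 + q)/(q + (7 + q)*(32 + q)))
k = 322
(17 + 979)*(-1078 + g(-21)) - k = (17 + 979)*(-1078 + (-27 - 21)/(224 + (-21)² + 40*(-21))) - 1*322 = 996*(-1078 - 48/(224 + 441 - 840)) - 322 = 996*(-1078 - 48/(-175)) - 322 = 996*(-1078 - 1/175*(-48)) - 322 = 996*(-1078 + 48/175) - 322 = 996*(-188602/175) - 322 = -187847592/175 - 322 = -187903942/175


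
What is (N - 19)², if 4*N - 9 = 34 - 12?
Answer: 2025/16 ≈ 126.56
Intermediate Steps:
N = 31/4 (N = 9/4 + (34 - 12)/4 = 9/4 + (¼)*22 = 9/4 + 11/2 = 31/4 ≈ 7.7500)
(N - 19)² = (31/4 - 19)² = (-45/4)² = 2025/16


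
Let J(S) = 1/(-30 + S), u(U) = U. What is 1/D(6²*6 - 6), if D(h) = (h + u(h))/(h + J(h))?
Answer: 37801/75600 ≈ 0.50001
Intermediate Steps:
D(h) = 2*h/(h + 1/(-30 + h)) (D(h) = (h + h)/(h + 1/(-30 + h)) = (2*h)/(h + 1/(-30 + h)) = 2*h/(h + 1/(-30 + h)))
1/D(6²*6 - 6) = 1/(2*(6²*6 - 6)*(-30 + (6²*6 - 6))/(1 + (6²*6 - 6)*(-30 + (6²*6 - 6)))) = 1/(2*(36*6 - 6)*(-30 + (36*6 - 6))/(1 + (36*6 - 6)*(-30 + (36*6 - 6)))) = 1/(2*(216 - 6)*(-30 + (216 - 6))/(1 + (216 - 6)*(-30 + (216 - 6)))) = 1/(2*210*(-30 + 210)/(1 + 210*(-30 + 210))) = 1/(2*210*180/(1 + 210*180)) = 1/(2*210*180/(1 + 37800)) = 1/(2*210*180/37801) = 1/(2*210*(1/37801)*180) = 1/(75600/37801) = 37801/75600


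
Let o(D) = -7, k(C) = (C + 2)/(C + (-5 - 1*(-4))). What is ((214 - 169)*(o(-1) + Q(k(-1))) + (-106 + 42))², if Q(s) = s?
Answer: 644809/4 ≈ 1.6120e+5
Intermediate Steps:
k(C) = (2 + C)/(-1 + C) (k(C) = (2 + C)/(C + (-5 + 4)) = (2 + C)/(C - 1) = (2 + C)/(-1 + C))
((214 - 169)*(o(-1) + Q(k(-1))) + (-106 + 42))² = ((214 - 169)*(-7 + (2 - 1)/(-1 - 1)) + (-106 + 42))² = (45*(-7 + 1/(-2)) - 64)² = (45*(-7 - ½*1) - 64)² = (45*(-7 - ½) - 64)² = (45*(-15/2) - 64)² = (-675/2 - 64)² = (-803/2)² = 644809/4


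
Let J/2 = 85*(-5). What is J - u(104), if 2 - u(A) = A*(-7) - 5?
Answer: -1585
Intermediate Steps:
u(A) = 7 + 7*A (u(A) = 2 - (A*(-7) - 5) = 2 - (-7*A - 5) = 2 - (-5 - 7*A) = 2 + (5 + 7*A) = 7 + 7*A)
J = -850 (J = 2*(85*(-5)) = 2*(-425) = -850)
J - u(104) = -850 - (7 + 7*104) = -850 - (7 + 728) = -850 - 1*735 = -850 - 735 = -1585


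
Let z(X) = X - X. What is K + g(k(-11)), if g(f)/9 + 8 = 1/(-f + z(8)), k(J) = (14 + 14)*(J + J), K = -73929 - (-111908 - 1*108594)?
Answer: 90244625/616 ≈ 1.4650e+5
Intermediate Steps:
z(X) = 0
K = 146573 (K = -73929 - (-111908 - 108594) = -73929 - 1*(-220502) = -73929 + 220502 = 146573)
k(J) = 56*J (k(J) = 28*(2*J) = 56*J)
g(f) = -72 - 9/f (g(f) = -72 + 9/(-f + 0) = -72 + 9/((-f)) = -72 + 9*(-1/f) = -72 - 9/f)
K + g(k(-11)) = 146573 + (-72 - 9/(56*(-11))) = 146573 + (-72 - 9/(-616)) = 146573 + (-72 - 9*(-1/616)) = 146573 + (-72 + 9/616) = 146573 - 44343/616 = 90244625/616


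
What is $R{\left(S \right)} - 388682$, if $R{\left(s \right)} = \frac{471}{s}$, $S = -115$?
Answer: $- \frac{44698901}{115} \approx -3.8869 \cdot 10^{5}$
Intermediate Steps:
$R{\left(S \right)} - 388682 = \frac{471}{-115} - 388682 = 471 \left(- \frac{1}{115}\right) - 388682 = - \frac{471}{115} - 388682 = - \frac{44698901}{115}$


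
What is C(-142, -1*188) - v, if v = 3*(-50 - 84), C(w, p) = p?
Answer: 214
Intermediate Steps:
v = -402 (v = 3*(-134) = -402)
C(-142, -1*188) - v = -1*188 - 1*(-402) = -188 + 402 = 214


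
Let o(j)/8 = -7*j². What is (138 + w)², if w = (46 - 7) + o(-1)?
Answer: 14641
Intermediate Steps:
o(j) = -56*j² (o(j) = 8*(-7*j²) = -56*j²)
w = -17 (w = (46 - 7) - 56*(-1)² = 39 - 56*1 = 39 - 56 = -17)
(138 + w)² = (138 - 17)² = 121² = 14641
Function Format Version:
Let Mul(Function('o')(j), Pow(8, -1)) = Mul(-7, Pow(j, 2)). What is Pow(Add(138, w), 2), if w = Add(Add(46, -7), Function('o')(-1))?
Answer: 14641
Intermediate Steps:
Function('o')(j) = Mul(-56, Pow(j, 2)) (Function('o')(j) = Mul(8, Mul(-7, Pow(j, 2))) = Mul(-56, Pow(j, 2)))
w = -17 (w = Add(Add(46, -7), Mul(-56, Pow(-1, 2))) = Add(39, Mul(-56, 1)) = Add(39, -56) = -17)
Pow(Add(138, w), 2) = Pow(Add(138, -17), 2) = Pow(121, 2) = 14641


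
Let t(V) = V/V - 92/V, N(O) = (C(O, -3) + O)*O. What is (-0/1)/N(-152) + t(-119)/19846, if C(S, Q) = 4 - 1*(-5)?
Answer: 211/2361674 ≈ 8.9343e-5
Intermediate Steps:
C(S, Q) = 9 (C(S, Q) = 4 + 5 = 9)
N(O) = O*(9 + O) (N(O) = (9 + O)*O = O*(9 + O))
t(V) = 1 - 92/V
(-0/1)/N(-152) + t(-119)/19846 = (-0/1)/((-152*(9 - 152))) + ((-92 - 119)/(-119))/19846 = (-0)/((-152*(-143))) - 1/119*(-211)*(1/19846) = -2172*0/21736 + (211/119)*(1/19846) = 0*(1/21736) + 211/2361674 = 0 + 211/2361674 = 211/2361674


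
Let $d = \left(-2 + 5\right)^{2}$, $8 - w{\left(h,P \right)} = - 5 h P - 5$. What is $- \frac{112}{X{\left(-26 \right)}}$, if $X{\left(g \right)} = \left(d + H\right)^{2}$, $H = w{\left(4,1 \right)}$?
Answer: $- \frac{4}{63} \approx -0.063492$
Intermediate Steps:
$w{\left(h,P \right)} = 13 + 5 P h$ ($w{\left(h,P \right)} = 8 - \left(- 5 h P - 5\right) = 8 - \left(- 5 P h - 5\right) = 8 - \left(-5 - 5 P h\right) = 8 + \left(5 + 5 P h\right) = 13 + 5 P h$)
$d = 9$ ($d = 3^{2} = 9$)
$H = 33$ ($H = 13 + 5 \cdot 1 \cdot 4 = 13 + 20 = 33$)
$X{\left(g \right)} = 1764$ ($X{\left(g \right)} = \left(9 + 33\right)^{2} = 42^{2} = 1764$)
$- \frac{112}{X{\left(-26 \right)}} = - \frac{112}{1764} = \left(-112\right) \frac{1}{1764} = - \frac{4}{63}$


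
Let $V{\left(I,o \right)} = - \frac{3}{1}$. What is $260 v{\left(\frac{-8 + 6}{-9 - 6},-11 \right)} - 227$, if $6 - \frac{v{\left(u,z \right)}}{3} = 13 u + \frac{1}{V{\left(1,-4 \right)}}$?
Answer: $3361$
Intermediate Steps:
$V{\left(I,o \right)} = -3$ ($V{\left(I,o \right)} = \left(-3\right) 1 = -3$)
$v{\left(u,z \right)} = 19 - 39 u$ ($v{\left(u,z \right)} = 18 - 3 \left(13 u + \frac{1}{-3}\right) = 18 - 3 \left(13 u - \frac{1}{3}\right) = 18 - 3 \left(- \frac{1}{3} + 13 u\right) = 18 - \left(-1 + 39 u\right) = 19 - 39 u$)
$260 v{\left(\frac{-8 + 6}{-9 - 6},-11 \right)} - 227 = 260 \left(19 - 39 \frac{-8 + 6}{-9 - 6}\right) - 227 = 260 \left(19 - 39 \left(- \frac{2}{-15}\right)\right) - 227 = 260 \left(19 - 39 \left(\left(-2\right) \left(- \frac{1}{15}\right)\right)\right) - 227 = 260 \left(19 - \frac{26}{5}\right) - 227 = 260 \cdot \frac{69}{5} - 227 = 3588 - 227 = 3361$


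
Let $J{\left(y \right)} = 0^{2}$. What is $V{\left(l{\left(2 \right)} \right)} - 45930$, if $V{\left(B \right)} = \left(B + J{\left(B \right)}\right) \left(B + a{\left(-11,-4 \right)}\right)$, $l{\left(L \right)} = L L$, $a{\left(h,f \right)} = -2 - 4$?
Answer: $-45938$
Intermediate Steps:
$a{\left(h,f \right)} = -6$ ($a{\left(h,f \right)} = -2 - 4 = -6$)
$l{\left(L \right)} = L^{2}$
$J{\left(y \right)} = 0$
$V{\left(B \right)} = B \left(-6 + B\right)$ ($V{\left(B \right)} = \left(B + 0\right) \left(B - 6\right) = B \left(-6 + B\right)$)
$V{\left(l{\left(2 \right)} \right)} - 45930 = 2^{2} \left(-6 + 2^{2}\right) - 45930 = 4 \left(-6 + 4\right) - 45930 = 4 \left(-2\right) - 45930 = -8 - 45930 = -45938$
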